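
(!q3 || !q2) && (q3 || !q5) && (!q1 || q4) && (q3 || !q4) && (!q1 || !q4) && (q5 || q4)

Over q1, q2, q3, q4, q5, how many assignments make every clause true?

There are 2^5 = 32 truth assignments over (q1, q2, q3, q4, q5).
Split on q1. With q1 = true, the clauses containing q1 are satisfied and !q1 drops from the rest; 0 of the 2^4 = 16 assignments to the other variables satisfy what remains.
With q1 = false, by the same count on the reduced clause set, 3 assignments work.
(One model: q1=F, q2=F, q3=T, q4=F, q5=T.)
Total: 0 + 3 = 3.

3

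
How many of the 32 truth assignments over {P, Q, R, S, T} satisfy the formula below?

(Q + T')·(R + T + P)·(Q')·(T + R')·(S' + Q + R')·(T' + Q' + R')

There are 2^5 = 32 truth assignments over (P, Q, R, S, T).
Split on Q. With Q = 1, the clauses containing Q are satisfied and Q' drops from the rest; 0 of the 2^4 = 16 assignments to the other variables satisfy what remains.
With Q = 0, by the same count on the reduced clause set, 2 assignments work.
Total: 0 + 2 = 2.

2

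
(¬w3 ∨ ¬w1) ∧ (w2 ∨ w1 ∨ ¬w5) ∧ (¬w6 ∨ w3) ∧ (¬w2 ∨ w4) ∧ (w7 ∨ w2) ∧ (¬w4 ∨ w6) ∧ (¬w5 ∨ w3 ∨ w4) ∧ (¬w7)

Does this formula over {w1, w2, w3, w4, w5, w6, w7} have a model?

From the singleton clause (¬w7), w7 = False.
From the singleton clause (w2), w2 = True.
From the singleton clause (w4), w4 = True.
From the singleton clause (w6), w6 = True.
From the singleton clause (w3), w3 = True.
From the singleton clause (¬w1), w1 = False.
No clause remains; w5 is free.
A satisfying assignment: w1 ↦ False; w2 ↦ True; w3 ↦ True; w4 ↦ True; w5 ↦ False; w6 ↦ True; w7 ↦ False.

Satisfiable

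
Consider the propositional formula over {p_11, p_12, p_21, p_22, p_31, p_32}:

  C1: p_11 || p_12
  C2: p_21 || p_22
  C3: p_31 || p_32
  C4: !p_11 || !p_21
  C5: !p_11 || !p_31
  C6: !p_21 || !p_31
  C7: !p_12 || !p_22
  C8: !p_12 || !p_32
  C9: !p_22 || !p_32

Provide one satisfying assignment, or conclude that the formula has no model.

Suppose p_11 = true.
From the singleton clause (!p_21), p_21 = false.
From the singleton clause (p_22), p_22 = true.
From the singleton clause (!p_31), p_31 = false.
From the singleton clause (p_32), p_32 = true.
But (!p_32) is also a unit clause — contradiction.
Undo p_11 and try p_11 = false.
From the singleton clause (p_12), p_12 = true.
From the singleton clause (!p_22), p_22 = false.
From the singleton clause (p_21), p_21 = true.
From the singleton clause (!p_31), p_31 = false.
From the singleton clause (p_32), p_32 = true.
But (!p_32) is also a unit clause — contradiction.
Both values of p_11 lead to a conflict.

UNSATISFIABLE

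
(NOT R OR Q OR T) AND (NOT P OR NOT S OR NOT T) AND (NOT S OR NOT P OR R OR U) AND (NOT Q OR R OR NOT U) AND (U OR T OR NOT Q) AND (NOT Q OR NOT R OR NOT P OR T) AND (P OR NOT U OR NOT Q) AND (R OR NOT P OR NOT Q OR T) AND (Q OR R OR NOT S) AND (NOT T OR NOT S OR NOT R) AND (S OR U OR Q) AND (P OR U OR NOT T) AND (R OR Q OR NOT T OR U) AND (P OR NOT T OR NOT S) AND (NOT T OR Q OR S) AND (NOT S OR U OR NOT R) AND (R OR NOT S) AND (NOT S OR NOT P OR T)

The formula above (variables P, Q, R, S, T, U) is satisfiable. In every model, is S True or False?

Suppose S = true.
From the singleton clause (R), R = true.
From the singleton clause (NOT T), T = false.
From the singleton clause (Q), Q = true.
From the singleton clause (U), U = true.
From the singleton clause (NOT P), P = false.
But (P) is also a unit clause — contradiction.
So every satisfying assignment has S = False.

False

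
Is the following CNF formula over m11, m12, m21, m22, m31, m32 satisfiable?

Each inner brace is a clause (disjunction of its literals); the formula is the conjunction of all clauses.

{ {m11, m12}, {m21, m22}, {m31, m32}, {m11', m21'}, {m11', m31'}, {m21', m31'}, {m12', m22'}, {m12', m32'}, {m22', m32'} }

Unsatisfiable

Case m11 = 1:
From the singleton clause (m21'), m21 = 0.
From the singleton clause (m22), m22 = 1.
From the singleton clause (m31'), m31 = 0.
From the singleton clause (m32), m32 = 1.
Now (m32') is unsatisfied and unit — conflict.
Backtrack on m11: now try m11 = 0.
From the singleton clause (m12), m12 = 1.
From the singleton clause (m22'), m22 = 0.
From the singleton clause (m21), m21 = 1.
From the singleton clause (m31'), m31 = 0.
From the singleton clause (m32), m32 = 1.
Now (m32') is unsatisfied and unit — conflict.
Both values of m11 lead to a conflict.
No assignment satisfies every clause.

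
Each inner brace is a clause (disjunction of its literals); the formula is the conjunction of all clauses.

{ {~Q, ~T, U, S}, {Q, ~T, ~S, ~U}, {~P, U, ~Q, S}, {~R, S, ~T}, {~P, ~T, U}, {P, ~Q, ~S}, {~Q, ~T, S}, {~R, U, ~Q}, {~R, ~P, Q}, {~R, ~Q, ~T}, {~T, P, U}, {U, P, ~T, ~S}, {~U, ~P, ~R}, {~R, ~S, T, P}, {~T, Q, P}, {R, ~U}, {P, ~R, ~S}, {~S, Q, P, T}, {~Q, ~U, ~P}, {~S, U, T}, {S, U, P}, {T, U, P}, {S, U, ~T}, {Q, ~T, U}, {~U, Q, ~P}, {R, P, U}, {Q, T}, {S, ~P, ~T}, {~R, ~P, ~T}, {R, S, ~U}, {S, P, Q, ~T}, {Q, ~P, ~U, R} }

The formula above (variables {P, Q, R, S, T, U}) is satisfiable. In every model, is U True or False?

Suppose U = 0.
Branch on P: set P = 0.
The clause (~T) is unit, so T = 0.
But (T) is also a unit clause — contradiction.
That branch fails; take P = 1 instead.
The clause (~T) is unit, so T = 0.
The clause (~S) is unit, so S = 0.
The clause (~Q) is unit, so Q = 0.
But (Q) is also a unit clause — contradiction.
Either choice for P ends in contradiction.
So every satisfying assignment has U = True.

True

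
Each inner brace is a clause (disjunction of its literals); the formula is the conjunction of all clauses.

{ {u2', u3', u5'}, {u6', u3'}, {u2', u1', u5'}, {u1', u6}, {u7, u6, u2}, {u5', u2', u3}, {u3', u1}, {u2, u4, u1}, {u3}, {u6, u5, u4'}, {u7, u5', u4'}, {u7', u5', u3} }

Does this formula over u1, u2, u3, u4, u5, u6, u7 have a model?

(u3) alone gives u3 = 1.
(u6') alone gives u6 = 0.
(u1') alone gives u1 = 0.
That conflicts with the unit clause (u1).
No assignment satisfies every clause.

Unsatisfiable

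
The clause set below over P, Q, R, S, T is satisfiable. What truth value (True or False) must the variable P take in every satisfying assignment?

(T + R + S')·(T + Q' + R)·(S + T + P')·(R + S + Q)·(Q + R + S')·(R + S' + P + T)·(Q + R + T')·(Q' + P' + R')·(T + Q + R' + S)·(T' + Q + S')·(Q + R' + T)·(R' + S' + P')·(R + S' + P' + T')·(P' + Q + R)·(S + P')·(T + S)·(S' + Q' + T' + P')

Suppose P = 1.
From the singleton clause (S), S = 1.
From the singleton clause (R'), R = 0.
From the singleton clause (T), T = 1.
Now (T') is unsatisfied and unit — conflict.
So every satisfying assignment has P = False.

False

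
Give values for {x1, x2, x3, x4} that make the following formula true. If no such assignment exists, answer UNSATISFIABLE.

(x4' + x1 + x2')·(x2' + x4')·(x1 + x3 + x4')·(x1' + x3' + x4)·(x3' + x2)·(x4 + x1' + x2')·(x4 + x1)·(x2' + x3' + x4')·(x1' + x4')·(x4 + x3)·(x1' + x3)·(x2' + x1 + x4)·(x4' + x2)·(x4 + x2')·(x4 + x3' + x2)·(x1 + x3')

UNSATISFIABLE

Branch on x2: set x2 = 0.
Unit clause (x3') forces x3 = 0.
Unit clause (x4) forces x4 = 1.
That conflicts with the unit clause (x4').
Undo x2 and try x2 = 1.
Unit clause (x4') forces x4 = 0.
That conflicts with the unit clause (x4).
Both values of x2 lead to a conflict.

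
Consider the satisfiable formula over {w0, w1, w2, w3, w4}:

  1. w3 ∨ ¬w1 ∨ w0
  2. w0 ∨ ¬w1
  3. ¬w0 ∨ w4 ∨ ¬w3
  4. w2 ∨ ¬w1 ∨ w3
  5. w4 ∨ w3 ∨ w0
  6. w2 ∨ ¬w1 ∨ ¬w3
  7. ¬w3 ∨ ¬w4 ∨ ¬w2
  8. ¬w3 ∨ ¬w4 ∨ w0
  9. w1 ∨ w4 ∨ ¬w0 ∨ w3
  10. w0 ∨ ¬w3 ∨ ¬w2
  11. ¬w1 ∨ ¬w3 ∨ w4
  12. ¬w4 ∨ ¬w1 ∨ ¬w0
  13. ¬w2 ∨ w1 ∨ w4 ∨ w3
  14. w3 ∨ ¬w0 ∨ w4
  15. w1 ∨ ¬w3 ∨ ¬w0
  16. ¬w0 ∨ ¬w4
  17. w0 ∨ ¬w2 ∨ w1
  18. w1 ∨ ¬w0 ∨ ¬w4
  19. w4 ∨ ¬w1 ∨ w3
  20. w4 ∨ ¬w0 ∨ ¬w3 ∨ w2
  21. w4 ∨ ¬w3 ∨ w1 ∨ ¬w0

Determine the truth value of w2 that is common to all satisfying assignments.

False

Suppose w2 = True.
Try w0 = True.
(¬w4) alone gives w4 = False.
(¬w3) alone gives w3 = False.
Now (w3) is unsatisfied and unit — conflict.
Undo w0 and try w0 = False.
(¬w1) alone gives w1 = False.
Now (w1) is unsatisfied and unit — conflict.
Both values of w0 lead to a conflict.
So every satisfying assignment has w2 = False.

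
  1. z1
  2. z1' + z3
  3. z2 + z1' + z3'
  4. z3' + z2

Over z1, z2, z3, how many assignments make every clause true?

There are 2^3 = 8 truth assignments over (z1, z2, z3).
Check each against the 4 clauses (columns in the order z1, z2, z3):
  F F F  ✗ fails (z1)
  F F T  ✗ fails (z1)
  F T F  ✗ fails (z1)
  F T T  ✗ fails (z1)
  T F F  ✗ fails (z1' + z3)
  T F T  ✗ fails (z2 + z1' + z3')
  T T F  ✗ fails (z1' + z3)
  T T T  ✓ satisfies all
1 of the 8 rows is a model.

1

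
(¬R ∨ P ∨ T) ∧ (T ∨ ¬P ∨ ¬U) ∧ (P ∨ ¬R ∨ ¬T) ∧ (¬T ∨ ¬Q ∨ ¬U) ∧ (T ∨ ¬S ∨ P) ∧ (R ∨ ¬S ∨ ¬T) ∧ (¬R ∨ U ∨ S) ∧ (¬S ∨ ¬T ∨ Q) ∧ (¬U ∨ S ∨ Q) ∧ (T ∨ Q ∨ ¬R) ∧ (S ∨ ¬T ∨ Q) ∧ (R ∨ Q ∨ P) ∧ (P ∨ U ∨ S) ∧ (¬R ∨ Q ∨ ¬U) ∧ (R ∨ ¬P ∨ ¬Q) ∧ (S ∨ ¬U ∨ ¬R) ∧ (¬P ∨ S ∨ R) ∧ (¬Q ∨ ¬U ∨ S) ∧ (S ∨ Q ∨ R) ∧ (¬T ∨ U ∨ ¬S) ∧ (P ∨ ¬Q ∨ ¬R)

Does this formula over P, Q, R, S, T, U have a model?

Branch on R: set R = True.
Branch on P: set P = True.
Branch on T: set T = False.
Unit clause (¬U) forces U = False.
Unit clause (S) forces S = True.
Unit clause (Q) forces Q = True.
Every clause now holds.
A satisfying assignment: P: True,  Q: True,  R: True,  S: True,  T: False,  U: False.

Yes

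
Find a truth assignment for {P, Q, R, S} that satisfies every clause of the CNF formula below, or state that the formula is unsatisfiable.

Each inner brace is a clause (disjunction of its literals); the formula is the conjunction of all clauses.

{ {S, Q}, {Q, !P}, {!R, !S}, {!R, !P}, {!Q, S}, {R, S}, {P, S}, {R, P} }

P: true, Q: true, R: false, S: true

Suppose S = true.
From the singleton clause (!R), R = false.
From the singleton clause (P), P = true.
From the singleton clause (Q), Q = true.
This assignment satisfies each clause.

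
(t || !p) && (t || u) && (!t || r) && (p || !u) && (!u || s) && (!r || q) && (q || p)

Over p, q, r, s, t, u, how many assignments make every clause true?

There are 2^6 = 64 truth assignments over (p, q, r, s, t, u).
Split on t. With t = true, the clauses containing t are satisfied and !t drops from the rest; 5 of the 2^5 = 32 assignments to the other variables satisfy what remains.
With t = false, by the same count on the reduced clause set, 0 assignments work.
(One model: p=F, q=T, r=T, s=F, t=T, u=F.)
Total: 5 + 0 = 5.

5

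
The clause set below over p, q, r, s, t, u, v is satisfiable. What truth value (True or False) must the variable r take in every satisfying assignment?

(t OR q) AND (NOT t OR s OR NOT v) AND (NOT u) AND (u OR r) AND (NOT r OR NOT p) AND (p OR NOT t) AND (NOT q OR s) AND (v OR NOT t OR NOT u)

Suppose r = false.
From the singleton clause (NOT u), u = false.
Now (u) is unsatisfied and unit — conflict.
So every satisfying assignment has r = True.

True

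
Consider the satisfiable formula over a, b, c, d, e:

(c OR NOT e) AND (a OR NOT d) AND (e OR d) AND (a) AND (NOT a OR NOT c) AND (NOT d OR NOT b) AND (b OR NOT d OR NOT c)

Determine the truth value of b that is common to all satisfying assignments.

Suppose b = true.
The clause (a) is unit, so a = true.
The clause (NOT c) is unit, so c = false.
The clause (NOT e) is unit, so e = false.
The clause (d) is unit, so d = true.
But (NOT d) is also a unit clause — contradiction.
So every satisfying assignment has b = False.

False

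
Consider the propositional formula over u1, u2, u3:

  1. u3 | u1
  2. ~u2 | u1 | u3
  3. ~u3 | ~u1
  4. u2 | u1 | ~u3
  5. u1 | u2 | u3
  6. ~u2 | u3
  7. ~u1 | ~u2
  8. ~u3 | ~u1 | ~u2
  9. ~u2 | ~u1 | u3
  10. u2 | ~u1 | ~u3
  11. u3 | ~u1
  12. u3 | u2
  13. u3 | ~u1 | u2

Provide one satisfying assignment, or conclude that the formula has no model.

Suppose u3 = 1.
(~u1) alone gives u1 = 0.
(u2) alone gives u2 = 1.
Every clause now holds.

u1: 0; u2: 1; u3: 1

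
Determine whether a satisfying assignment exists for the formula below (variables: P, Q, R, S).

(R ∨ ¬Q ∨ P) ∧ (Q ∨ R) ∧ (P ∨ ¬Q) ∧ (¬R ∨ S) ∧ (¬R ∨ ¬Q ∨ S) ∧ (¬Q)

Satisfiable

(¬Q) alone gives Q = False.
(R) alone gives R = True.
(S) alone gives S = True.
No clause remains; P is free.
A satisfying assignment: P ↦ False; Q ↦ False; R ↦ True; S ↦ True.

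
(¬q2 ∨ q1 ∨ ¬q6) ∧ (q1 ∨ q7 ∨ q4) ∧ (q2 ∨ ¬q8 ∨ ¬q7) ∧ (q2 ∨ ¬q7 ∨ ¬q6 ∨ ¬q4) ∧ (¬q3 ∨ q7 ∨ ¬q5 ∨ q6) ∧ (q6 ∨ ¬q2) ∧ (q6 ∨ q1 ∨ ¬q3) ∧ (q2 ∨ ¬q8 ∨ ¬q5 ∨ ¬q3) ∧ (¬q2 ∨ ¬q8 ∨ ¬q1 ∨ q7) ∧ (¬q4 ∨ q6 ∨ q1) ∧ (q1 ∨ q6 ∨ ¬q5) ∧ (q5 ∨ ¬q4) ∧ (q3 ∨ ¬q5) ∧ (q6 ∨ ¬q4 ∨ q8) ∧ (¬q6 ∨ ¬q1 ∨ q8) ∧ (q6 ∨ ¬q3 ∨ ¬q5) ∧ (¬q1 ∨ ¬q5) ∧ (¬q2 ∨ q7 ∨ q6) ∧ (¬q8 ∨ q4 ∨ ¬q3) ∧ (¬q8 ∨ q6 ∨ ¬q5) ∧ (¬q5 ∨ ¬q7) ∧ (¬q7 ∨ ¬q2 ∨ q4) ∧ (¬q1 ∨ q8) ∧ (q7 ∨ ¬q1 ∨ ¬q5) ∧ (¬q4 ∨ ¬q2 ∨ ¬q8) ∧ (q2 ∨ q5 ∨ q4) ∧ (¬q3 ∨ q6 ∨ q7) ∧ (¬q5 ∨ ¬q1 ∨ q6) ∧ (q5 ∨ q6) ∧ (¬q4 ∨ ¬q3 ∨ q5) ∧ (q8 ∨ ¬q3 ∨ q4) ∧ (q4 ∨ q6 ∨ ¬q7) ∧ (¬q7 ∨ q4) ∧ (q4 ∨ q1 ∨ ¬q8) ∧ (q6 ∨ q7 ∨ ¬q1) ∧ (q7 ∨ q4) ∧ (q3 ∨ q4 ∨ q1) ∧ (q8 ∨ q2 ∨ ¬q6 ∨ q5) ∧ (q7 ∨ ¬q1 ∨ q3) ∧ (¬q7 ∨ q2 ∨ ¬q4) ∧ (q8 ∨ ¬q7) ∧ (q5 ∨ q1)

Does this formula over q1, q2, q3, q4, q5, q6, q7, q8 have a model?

Satisfiable

Branch on q6: set q6 = True.
Branch on q2: set q2 = False.
Branch on q8: set q8 = False.
The clause (¬q1) is unit, so q1 = False.
The clause (q5) is unit, so q5 = True.
The clause (q3) is unit, so q3 = True.
The clause (¬q7) is unit, so q7 = False.
The clause (q4) is unit, so q4 = True.
All clauses are satisfied.
A satisfying assignment: q1: False; q2: False; q3: True; q4: True; q5: True; q6: True; q7: False; q8: False.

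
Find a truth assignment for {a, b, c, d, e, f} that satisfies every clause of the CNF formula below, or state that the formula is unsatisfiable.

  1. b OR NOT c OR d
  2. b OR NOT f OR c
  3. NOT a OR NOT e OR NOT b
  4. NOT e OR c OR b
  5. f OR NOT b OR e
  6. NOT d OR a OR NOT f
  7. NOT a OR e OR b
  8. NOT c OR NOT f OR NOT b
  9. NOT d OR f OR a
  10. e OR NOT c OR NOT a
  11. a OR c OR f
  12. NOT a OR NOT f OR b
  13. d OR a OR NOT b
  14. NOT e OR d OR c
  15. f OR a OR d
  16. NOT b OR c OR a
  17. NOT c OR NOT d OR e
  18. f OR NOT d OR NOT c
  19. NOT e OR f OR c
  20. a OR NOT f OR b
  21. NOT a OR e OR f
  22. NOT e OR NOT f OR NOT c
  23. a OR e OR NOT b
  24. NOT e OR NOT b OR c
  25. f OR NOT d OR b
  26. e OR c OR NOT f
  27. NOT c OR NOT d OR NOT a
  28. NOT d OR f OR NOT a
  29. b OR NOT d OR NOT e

Try b = true.
Try a = false.
(d) alone gives d = true.
(NOT f) alone gives f = false.
That conflicts with the unit clause (f).
Backtrack on a: now try a = true.
(NOT e) alone gives e = false.
(f) alone gives f = true.
(NOT c) alone gives c = false.
That conflicts with the unit clause (c).
Neither a = true nor a = false works.
Backtrack on b: now try b = false.
Try c = false.
(NOT f) alone gives f = false.
(NOT e) alone gives e = false.
(NOT a) alone gives a = false.
That conflicts with the unit clause (a).
Backtrack on c: now try c = true.
(d) alone gives d = true.
(e) alone gives e = true.
That conflicts with the unit clause (NOT e).
Neither c = true nor c = false works.
Neither b = true nor b = false works.

UNSATISFIABLE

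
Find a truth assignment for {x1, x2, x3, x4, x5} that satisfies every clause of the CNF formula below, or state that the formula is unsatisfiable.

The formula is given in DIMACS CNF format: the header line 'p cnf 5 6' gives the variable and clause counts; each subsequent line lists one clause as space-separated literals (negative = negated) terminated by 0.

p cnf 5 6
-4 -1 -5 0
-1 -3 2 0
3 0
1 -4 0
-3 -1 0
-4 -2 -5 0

x1=False; x2=True; x3=True; x4=False; x5=True

Unit clause (x3) forces x3 = True.
Unit clause (¬x1) forces x1 = False.
Unit clause (¬x4) forces x4 = False.
Every clause is now satisfied; x2, x5 are unconstrained.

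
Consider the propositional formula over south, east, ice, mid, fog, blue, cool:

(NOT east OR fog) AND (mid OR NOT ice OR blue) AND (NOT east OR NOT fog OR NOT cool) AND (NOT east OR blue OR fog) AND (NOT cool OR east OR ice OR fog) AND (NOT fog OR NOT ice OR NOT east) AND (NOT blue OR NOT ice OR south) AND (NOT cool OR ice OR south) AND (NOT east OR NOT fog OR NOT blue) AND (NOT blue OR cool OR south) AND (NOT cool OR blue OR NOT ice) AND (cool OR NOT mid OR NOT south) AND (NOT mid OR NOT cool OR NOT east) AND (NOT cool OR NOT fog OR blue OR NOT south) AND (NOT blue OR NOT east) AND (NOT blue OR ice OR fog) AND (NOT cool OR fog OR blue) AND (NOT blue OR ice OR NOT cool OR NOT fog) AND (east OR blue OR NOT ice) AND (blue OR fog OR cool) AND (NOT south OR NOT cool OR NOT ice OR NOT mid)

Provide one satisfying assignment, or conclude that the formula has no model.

Case east = false:
Case blue = true:
Case ice = true:
Unit clause (south) forces south = true.
Case cool = false:
Unit clause (NOT mid) forces mid = false.
Every clause is now satisfied; fog is unconstrained.

south ↦ true, east ↦ false, ice ↦ true, mid ↦ false, fog ↦ false, blue ↦ true, cool ↦ false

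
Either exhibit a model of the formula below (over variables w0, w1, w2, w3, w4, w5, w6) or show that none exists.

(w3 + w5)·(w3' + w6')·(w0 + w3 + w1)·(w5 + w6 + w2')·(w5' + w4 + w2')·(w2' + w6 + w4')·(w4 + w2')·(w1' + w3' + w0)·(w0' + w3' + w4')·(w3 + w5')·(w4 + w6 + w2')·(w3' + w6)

UNSATISFIABLE

Branch on w3: set w3 = 1.
Unit clause (w6') forces w6 = 0.
Now (w6) is unsatisfied and unit — conflict.
Undo w3 and try w3 = 0.
Unit clause (w5) forces w5 = 1.
Now (w5') is unsatisfied and unit — conflict.
Both values of w3 lead to a conflict.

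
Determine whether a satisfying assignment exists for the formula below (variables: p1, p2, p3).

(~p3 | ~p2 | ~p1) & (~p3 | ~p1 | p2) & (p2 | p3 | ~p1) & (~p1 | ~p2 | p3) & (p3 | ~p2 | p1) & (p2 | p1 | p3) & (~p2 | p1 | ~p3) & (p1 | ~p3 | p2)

Case p3 = 0:
Case p2 = 1:
(~p1) alone gives p1 = 0.
But (p1) is also a unit clause — contradiction.
So p2 must be the other value — set p2 = 0.
(~p1) alone gives p1 = 0.
But (p1) is also a unit clause — contradiction.
Either choice for p2 ends in contradiction.
So p3 must be the other value — set p3 = 1.
Case p2 = 0:
(~p1) alone gives p1 = 0.
But (p1) is also a unit clause — contradiction.
So p2 must be the other value — set p2 = 1.
(~p1) alone gives p1 = 0.
But (p1) is also a unit clause — contradiction.
Either choice for p2 ends in contradiction.
Either choice for p3 ends in contradiction.
No assignment satisfies every clause.

No, unsatisfiable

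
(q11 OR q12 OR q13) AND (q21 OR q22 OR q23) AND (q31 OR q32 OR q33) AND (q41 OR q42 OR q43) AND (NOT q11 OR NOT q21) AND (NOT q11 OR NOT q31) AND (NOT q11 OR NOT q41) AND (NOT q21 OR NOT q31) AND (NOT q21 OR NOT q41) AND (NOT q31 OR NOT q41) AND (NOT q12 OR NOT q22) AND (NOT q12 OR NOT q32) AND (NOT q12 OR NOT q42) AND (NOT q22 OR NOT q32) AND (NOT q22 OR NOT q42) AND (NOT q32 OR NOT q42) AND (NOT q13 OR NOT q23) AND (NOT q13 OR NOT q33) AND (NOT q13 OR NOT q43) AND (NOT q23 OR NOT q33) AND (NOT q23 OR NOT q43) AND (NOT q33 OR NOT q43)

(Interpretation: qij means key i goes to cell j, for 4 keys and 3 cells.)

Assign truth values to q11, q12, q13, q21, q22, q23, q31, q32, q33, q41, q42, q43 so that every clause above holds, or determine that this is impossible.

Try q11 = false.
Try q12 = true.
(NOT q22) alone gives q22 = false.
(NOT q32) alone gives q32 = false.
(NOT q42) alone gives q42 = false.
Try q21 = true.
(NOT q31) alone gives q31 = false.
(q33) alone gives q33 = true.
(NOT q41) alone gives q41 = false.
(q43) alone gives q43 = true.
But (NOT q43) is also a unit clause — contradiction.
That branch fails; take q21 = false instead.
(q23) alone gives q23 = true.
(NOT q13) alone gives q13 = false.
(NOT q33) alone gives q33 = false.
(q31) alone gives q31 = true.
(NOT q41) alone gives q41 = false.
(q43) alone gives q43 = true.
But (NOT q43) is also a unit clause — contradiction.
Neither q21 = true nor q21 = false works.
That branch fails; take q12 = false instead.
(q13) alone gives q13 = true.
(NOT q23) alone gives q23 = false.
(NOT q33) alone gives q33 = false.
(NOT q43) alone gives q43 = false.
Try q21 = true.
(NOT q31) alone gives q31 = false.
(q32) alone gives q32 = true.
(NOT q41) alone gives q41 = false.
(q42) alone gives q42 = true.
But (NOT q42) is also a unit clause — contradiction.
That branch fails; take q21 = false instead.
(q22) alone gives q22 = true.
(NOT q32) alone gives q32 = false.
(q31) alone gives q31 = true.
(NOT q41) alone gives q41 = false.
(q42) alone gives q42 = true.
But (NOT q42) is also a unit clause — contradiction.
Neither q21 = true nor q21 = false works.
Neither q12 = true nor q12 = false works.
That branch fails; take q11 = true instead.
(NOT q21) alone gives q21 = false.
(NOT q31) alone gives q31 = false.
(NOT q41) alone gives q41 = false.
Try q22 = true.
(NOT q12) alone gives q12 = false.
(NOT q32) alone gives q32 = false.
(q33) alone gives q33 = true.
(NOT q42) alone gives q42 = false.
(q43) alone gives q43 = true.
But (NOT q43) is also a unit clause — contradiction.
That branch fails; take q22 = false instead.
(q23) alone gives q23 = true.
(NOT q13) alone gives q13 = false.
(NOT q33) alone gives q33 = false.
(q32) alone gives q32 = true.
(NOT q12) alone gives q12 = false.
(NOT q42) alone gives q42 = false.
(q43) alone gives q43 = true.
But (NOT q43) is also a unit clause — contradiction.
Neither q22 = true nor q22 = false works.
Neither q11 = true nor q11 = false works.

UNSATISFIABLE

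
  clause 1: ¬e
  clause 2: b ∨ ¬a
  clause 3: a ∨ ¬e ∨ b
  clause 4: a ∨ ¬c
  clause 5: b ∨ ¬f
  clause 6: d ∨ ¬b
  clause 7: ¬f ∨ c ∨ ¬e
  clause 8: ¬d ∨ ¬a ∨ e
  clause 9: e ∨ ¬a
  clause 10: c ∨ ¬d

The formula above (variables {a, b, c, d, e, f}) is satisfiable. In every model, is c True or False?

False

Suppose c = True.
The clause (¬e) is unit, so e = False.
The clause (a) is unit, so a = True.
That conflicts with the unit clause (¬a).
So every satisfying assignment has c = False.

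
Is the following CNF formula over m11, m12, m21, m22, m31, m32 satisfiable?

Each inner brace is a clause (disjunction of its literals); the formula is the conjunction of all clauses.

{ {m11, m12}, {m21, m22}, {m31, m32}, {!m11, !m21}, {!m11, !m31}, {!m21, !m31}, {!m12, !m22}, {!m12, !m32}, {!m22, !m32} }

Branch on m11: set m11 = true.
From the singleton clause (!m21), m21 = false.
From the singleton clause (m22), m22 = true.
From the singleton clause (!m31), m31 = false.
From the singleton clause (m32), m32 = true.
But (!m32) is also a unit clause — contradiction.
Backtrack on m11: now try m11 = false.
From the singleton clause (m12), m12 = true.
From the singleton clause (!m22), m22 = false.
From the singleton clause (m21), m21 = true.
From the singleton clause (!m31), m31 = false.
From the singleton clause (m32), m32 = true.
But (!m32) is also a unit clause — contradiction.
Neither m11 = true nor m11 = false works.
No assignment satisfies every clause.

No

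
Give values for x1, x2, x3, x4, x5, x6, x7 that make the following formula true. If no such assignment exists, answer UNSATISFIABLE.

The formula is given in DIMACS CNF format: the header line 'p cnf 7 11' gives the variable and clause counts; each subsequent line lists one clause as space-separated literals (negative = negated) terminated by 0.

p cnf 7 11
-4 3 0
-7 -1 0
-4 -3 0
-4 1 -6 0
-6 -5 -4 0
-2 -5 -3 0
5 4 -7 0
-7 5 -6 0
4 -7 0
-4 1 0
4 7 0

Case x4 = False:
The clause (¬x7) is unit, so x7 = False.
That conflicts with the unit clause (x7).
So x4 must be the other value — set x4 = True.
The clause (x3) is unit, so x3 = True.
That conflicts with the unit clause (¬x3).
Neither x4 = True nor x4 = False works.

UNSATISFIABLE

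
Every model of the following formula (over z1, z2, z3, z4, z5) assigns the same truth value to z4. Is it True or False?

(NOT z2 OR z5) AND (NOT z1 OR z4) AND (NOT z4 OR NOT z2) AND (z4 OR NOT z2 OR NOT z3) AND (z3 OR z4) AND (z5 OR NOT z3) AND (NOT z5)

True

Suppose z4 = false.
From the singleton clause (NOT z1), z1 = false.
From the singleton clause (z3), z3 = true.
From the singleton clause (NOT z2), z2 = false.
From the singleton clause (z5), z5 = true.
Now (NOT z5) is unsatisfied and unit — conflict.
So every satisfying assignment has z4 = True.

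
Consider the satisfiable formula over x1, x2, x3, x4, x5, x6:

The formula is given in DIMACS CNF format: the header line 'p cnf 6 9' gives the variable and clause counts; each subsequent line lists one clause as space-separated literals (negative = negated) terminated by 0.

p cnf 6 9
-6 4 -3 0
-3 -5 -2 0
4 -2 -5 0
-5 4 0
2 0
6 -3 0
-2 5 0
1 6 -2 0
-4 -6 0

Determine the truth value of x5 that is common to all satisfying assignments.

Suppose x5 = False.
The clause (x2) is unit, so x2 = True.
But (¬x2) is also a unit clause — contradiction.
So every satisfying assignment has x5 = True.

True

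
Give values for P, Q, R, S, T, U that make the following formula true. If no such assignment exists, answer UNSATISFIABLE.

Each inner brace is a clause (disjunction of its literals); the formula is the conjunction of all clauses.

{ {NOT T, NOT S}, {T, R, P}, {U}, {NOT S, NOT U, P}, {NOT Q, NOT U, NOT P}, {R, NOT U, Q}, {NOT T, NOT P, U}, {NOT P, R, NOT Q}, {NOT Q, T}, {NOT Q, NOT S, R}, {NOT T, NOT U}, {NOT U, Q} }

UNSATISFIABLE

From the singleton clause (U), U = true.
From the singleton clause (NOT T), T = false.
From the singleton clause (NOT Q), Q = false.
Now (Q) is unsatisfied and unit — conflict.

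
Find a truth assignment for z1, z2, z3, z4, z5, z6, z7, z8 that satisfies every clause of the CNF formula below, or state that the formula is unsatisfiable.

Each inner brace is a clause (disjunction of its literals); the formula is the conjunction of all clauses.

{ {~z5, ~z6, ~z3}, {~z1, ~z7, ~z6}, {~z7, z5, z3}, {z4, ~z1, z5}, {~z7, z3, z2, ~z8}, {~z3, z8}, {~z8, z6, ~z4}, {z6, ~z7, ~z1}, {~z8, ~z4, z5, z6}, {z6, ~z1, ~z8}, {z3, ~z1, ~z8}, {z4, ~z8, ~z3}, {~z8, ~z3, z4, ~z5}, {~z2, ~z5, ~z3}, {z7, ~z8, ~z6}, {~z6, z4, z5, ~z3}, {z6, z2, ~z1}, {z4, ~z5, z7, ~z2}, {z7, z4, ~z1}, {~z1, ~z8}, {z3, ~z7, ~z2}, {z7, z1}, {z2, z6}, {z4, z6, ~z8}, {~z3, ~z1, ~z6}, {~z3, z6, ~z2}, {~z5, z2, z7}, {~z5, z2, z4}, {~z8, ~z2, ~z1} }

z1: 1; z2: 1; z3: 0; z4: 1; z5: 1; z6: 0; z7: 0; z8: 0

Branch on z3: set z3 = 0.
Branch on z7: set z7 = 0.
From the singleton clause (z1), z1 = 1.
From the singleton clause (~z8), z8 = 0.
From the singleton clause (z4), z4 = 1.
Branch on z6: set z6 = 0.
From the singleton clause (z2), z2 = 1.
Every clause is now satisfied; z5 is unconstrained.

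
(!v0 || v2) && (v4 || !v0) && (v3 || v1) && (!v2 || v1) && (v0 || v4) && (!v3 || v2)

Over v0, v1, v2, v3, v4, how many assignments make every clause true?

5

There are 2^5 = 32 truth assignments over (v0, v1, v2, v3, v4).
Split on v0. With v0 = true, the clauses containing v0 are satisfied and !v0 drops from the rest; 2 of the 2^4 = 16 assignments to the other variables satisfy what remains.
With v0 = false, by the same count on the reduced clause set, 3 assignments work.
(One model: v0=F, v1=T, v2=F, v3=F, v4=T.)
Total: 2 + 3 = 5.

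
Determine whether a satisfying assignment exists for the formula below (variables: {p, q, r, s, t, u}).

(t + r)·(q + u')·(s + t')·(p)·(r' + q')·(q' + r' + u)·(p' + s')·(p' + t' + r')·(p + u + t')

Yes

(p) alone gives p = 1.
(s') alone gives s = 0.
(t') alone gives t = 0.
(r) alone gives r = 1.
(q') alone gives q = 0.
(u') alone gives u = 0.
Every clause now holds.
A satisfying assignment: p=1, q=0, r=1, s=0, t=0, u=0.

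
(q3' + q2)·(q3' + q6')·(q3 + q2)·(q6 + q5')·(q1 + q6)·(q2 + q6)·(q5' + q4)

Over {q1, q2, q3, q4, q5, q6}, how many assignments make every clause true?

There are 2^6 = 64 truth assignments over (q1, q2, q3, q4, q5, q6).
Split on q2. With q2 = 1, the clauses containing q2 are satisfied and q2' drops from the rest; 10 of the 2^5 = 32 assignments to the other variables satisfy what remains.
With q2 = 0, by the same count on the reduced clause set, 0 assignments work.
Total: 10 + 0 = 10.

10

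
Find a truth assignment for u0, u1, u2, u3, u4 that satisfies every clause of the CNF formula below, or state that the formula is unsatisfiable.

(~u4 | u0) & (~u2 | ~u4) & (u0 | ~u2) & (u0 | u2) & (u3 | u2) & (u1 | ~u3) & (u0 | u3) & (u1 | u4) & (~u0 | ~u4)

Suppose u4 = 0.
Unit clause (u1) forces u1 = 1.
Suppose u0 = 1.
Suppose u3 = 0.
Unit clause (u2) forces u2 = 1.
Every clause now holds.

u0=1; u1=1; u2=1; u3=0; u4=0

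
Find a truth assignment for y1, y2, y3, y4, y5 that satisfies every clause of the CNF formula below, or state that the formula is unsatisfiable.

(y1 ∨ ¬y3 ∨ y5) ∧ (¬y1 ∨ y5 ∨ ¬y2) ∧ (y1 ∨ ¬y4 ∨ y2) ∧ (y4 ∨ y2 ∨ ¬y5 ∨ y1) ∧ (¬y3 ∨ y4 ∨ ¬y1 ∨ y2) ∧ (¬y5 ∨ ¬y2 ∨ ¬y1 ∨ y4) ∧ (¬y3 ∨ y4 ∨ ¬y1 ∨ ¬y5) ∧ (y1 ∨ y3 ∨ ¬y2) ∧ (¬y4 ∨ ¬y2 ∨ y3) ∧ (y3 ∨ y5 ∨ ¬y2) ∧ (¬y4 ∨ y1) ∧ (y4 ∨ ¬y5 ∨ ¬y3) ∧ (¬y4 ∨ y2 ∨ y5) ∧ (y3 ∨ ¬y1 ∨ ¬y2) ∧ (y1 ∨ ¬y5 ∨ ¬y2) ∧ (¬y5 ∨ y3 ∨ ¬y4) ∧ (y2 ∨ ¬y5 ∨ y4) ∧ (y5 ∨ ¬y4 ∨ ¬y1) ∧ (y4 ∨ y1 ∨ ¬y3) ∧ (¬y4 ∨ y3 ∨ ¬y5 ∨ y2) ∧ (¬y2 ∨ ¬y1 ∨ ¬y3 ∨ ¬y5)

y1 ↦ True; y2 ↦ False; y3 ↦ True; y4 ↦ True; y5 ↦ True

Try y4 = True.
(y1) alone gives y1 = True.
(y5) alone gives y5 = True.
(y3) alone gives y3 = True.
(¬y2) alone gives y2 = False.
All clauses are satisfied.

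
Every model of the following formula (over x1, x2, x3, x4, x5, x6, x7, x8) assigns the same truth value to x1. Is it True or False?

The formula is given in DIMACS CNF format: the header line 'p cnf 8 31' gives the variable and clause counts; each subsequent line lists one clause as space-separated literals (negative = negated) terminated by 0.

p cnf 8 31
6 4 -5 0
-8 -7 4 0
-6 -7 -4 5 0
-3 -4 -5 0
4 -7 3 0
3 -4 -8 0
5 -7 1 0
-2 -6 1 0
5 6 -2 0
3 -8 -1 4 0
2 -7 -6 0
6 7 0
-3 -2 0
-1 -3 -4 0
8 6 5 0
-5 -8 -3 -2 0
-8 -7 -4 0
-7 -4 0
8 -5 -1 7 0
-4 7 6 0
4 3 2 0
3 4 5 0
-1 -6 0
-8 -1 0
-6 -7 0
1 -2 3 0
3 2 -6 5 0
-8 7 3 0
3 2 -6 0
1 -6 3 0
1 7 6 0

Suppose x1 = True.
(¬x6) alone gives x6 = False.
(x7) alone gives x7 = True.
(¬x4) alone gives x4 = False.
(¬x5) alone gives x5 = False.
(¬x8) alone gives x8 = False.
Now (x8) is unsatisfied and unit — conflict.
So every satisfying assignment has x1 = False.

False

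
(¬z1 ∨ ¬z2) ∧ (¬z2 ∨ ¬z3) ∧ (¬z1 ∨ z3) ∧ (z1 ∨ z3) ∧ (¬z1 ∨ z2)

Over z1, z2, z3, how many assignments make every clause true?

1

There are 2^3 = 8 truth assignments over (z1, z2, z3).
Check each against the 5 clauses (columns in the order z1, z2, z3):
  F F F  ✗ fails (z1 ∨ z3)
  F F T  ✓ satisfies all
  F T F  ✗ fails (z1 ∨ z3)
  F T T  ✗ fails (¬z2 ∨ ¬z3)
  T F F  ✗ fails (¬z1 ∨ z3)
  T F T  ✗ fails (¬z1 ∨ z2)
  T T F  ✗ fails (¬z1 ∨ ¬z2)
  T T T  ✗ fails (¬z1 ∨ ¬z2)
1 of the 8 rows is a model.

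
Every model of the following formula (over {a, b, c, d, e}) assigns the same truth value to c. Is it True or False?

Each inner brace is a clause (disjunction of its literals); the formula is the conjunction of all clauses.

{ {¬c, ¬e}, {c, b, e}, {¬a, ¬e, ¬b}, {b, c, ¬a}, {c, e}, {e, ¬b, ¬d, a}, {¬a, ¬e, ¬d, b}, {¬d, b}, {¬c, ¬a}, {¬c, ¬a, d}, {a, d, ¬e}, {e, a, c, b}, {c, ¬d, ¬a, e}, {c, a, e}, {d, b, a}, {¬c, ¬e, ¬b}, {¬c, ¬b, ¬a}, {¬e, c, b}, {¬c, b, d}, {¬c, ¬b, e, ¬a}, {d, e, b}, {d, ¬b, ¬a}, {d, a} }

Suppose c = True.
(¬e) alone gives e = False.
(¬a) alone gives a = False.
(d) alone gives d = True.
(¬b) alone gives b = False.
Now (b) is unsatisfied and unit — conflict.
So every satisfying assignment has c = False.

False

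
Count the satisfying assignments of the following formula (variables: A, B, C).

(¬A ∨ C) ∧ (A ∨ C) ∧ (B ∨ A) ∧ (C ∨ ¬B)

There are 2^3 = 8 truth assignments over (A, B, C).
Check each against the 4 clauses (columns in the order A, B, C):
  F F F  ✗ fails (A ∨ C)
  F F T  ✗ fails (B ∨ A)
  F T F  ✗ fails (A ∨ C)
  F T T  ✓ satisfies all
  T F F  ✗ fails (¬A ∨ C)
  T F T  ✓ satisfies all
  T T F  ✗ fails (¬A ∨ C)
  T T T  ✓ satisfies all
3 of the 8 rows are models.

3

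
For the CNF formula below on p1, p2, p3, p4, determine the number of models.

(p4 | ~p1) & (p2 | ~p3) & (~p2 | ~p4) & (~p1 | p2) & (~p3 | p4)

3

There are 2^4 = 16 truth assignments over (p1, p2, p3, p4).
Check each against the 5 clauses (columns in the order p1, p2, p3, p4):
  F F F F  ✓ satisfies all
  F F F T  ✓ satisfies all
  F F T F  ✗ fails (p2 | ~p3)
  F F T T  ✗ fails (p2 | ~p3)
  F T F F  ✓ satisfies all
  F T F T  ✗ fails (~p2 | ~p4)
  F T T F  ✗ fails (~p3 | p4)
  F T T T  ✗ fails (~p2 | ~p4)
  T F F F  ✗ fails (p4 | ~p1)
  T F F T  ✗ fails (~p1 | p2)
  T F T F  ✗ fails (p4 | ~p1)
  T F T T  ✗ fails (p2 | ~p3)
  T T F F  ✗ fails (p4 | ~p1)
  T T F T  ✗ fails (~p2 | ~p4)
  T T T F  ✗ fails (p4 | ~p1)
  T T T T  ✗ fails (~p2 | ~p4)
3 of the 16 rows are models.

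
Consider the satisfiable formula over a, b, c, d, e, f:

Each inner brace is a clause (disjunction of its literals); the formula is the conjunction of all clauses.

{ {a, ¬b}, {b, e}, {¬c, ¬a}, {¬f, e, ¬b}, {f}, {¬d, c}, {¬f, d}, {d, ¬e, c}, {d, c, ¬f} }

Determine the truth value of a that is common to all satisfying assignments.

False

Suppose a = True.
From the singleton clause (¬c), c = False.
From the singleton clause (f), f = True.
From the singleton clause (¬d), d = False.
But (d) is also a unit clause — contradiction.
So every satisfying assignment has a = False.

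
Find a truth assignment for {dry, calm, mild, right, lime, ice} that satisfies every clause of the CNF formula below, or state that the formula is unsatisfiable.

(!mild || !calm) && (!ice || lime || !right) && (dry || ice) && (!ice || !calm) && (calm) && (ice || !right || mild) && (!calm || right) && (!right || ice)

(calm) alone gives calm = true.
(!mild) alone gives mild = false.
(!ice) alone gives ice = false.
(dry) alone gives dry = true.
(!right) alone gives right = false.
That conflicts with the unit clause (right).

UNSATISFIABLE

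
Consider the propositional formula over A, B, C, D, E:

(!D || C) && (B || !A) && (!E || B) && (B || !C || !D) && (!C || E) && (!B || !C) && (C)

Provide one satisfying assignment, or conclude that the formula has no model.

(C) alone gives C = true.
(E) alone gives E = true.
(B) alone gives B = true.
Now (!B) is unsatisfied and unit — conflict.

UNSATISFIABLE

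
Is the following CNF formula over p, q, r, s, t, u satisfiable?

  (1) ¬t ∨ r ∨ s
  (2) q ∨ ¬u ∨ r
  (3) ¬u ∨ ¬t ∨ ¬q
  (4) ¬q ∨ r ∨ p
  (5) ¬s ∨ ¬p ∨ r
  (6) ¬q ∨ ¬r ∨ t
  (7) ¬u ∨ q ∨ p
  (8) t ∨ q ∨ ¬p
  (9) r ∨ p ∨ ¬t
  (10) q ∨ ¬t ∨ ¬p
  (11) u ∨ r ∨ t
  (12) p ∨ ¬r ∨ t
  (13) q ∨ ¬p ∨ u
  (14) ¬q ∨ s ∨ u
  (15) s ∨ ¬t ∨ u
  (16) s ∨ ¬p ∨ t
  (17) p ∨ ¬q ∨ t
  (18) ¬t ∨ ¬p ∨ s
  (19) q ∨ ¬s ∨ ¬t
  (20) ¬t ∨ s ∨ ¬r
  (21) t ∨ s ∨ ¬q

Satisfiable

Suppose t = True.
Suppose r = True.
Unit clause (s) forces s = True.
Unit clause (q) forces q = True.
Unit clause (¬u) forces u = False.
All clauses hold; p can take either value.
A satisfying assignment: p ↦ False; q ↦ True; r ↦ True; s ↦ True; t ↦ True; u ↦ False.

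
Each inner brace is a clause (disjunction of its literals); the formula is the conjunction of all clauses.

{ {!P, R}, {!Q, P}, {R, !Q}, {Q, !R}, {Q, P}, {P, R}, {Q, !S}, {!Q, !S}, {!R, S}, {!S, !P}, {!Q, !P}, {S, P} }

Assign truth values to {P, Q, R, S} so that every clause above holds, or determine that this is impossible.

Suppose P = false.
Unit clause (!Q) forces Q = false.
That conflicts with the unit clause (Q).
That branch fails; take P = true instead.
Unit clause (R) forces R = true.
Unit clause (Q) forces Q = true.
That conflicts with the unit clause (!Q).
Either choice for P ends in contradiction.

UNSATISFIABLE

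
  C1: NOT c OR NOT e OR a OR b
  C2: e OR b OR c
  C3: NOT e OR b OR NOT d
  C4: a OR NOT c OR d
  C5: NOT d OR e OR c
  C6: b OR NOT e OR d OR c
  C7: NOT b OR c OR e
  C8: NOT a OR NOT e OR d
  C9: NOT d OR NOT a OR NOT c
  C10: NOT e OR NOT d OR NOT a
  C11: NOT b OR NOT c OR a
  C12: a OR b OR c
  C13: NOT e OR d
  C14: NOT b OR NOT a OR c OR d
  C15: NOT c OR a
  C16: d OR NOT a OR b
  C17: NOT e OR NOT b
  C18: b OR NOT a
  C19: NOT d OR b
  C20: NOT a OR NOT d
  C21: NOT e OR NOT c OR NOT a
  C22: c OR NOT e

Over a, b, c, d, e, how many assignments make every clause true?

There are 2^5 = 32 truth assignments over (a, b, c, d, e).
Split on b. With b = true, the clauses containing b are satisfied and NOT b drops from the rest; 1 of the 2^4 = 16 assignments to the other variables satisfy what remains.
With b = false, by the same count on the reduced clause set, 0 assignments work.
(One model: a=T, b=T, c=T, d=F, e=F.)
Total: 1 + 0 = 1.

1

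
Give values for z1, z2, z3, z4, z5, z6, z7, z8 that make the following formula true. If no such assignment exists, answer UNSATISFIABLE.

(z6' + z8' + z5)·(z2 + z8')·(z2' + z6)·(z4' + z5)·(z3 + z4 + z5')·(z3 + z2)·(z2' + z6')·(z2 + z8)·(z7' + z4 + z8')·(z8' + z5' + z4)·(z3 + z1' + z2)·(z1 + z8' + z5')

Case z2 = 1:
(z6) alone gives z6 = 1.
That conflicts with the unit clause (z6').
Undo z2 and try z2 = 0.
(z8') alone gives z8 = 0.
That conflicts with the unit clause (z8).
Both values of z2 lead to a conflict.

UNSATISFIABLE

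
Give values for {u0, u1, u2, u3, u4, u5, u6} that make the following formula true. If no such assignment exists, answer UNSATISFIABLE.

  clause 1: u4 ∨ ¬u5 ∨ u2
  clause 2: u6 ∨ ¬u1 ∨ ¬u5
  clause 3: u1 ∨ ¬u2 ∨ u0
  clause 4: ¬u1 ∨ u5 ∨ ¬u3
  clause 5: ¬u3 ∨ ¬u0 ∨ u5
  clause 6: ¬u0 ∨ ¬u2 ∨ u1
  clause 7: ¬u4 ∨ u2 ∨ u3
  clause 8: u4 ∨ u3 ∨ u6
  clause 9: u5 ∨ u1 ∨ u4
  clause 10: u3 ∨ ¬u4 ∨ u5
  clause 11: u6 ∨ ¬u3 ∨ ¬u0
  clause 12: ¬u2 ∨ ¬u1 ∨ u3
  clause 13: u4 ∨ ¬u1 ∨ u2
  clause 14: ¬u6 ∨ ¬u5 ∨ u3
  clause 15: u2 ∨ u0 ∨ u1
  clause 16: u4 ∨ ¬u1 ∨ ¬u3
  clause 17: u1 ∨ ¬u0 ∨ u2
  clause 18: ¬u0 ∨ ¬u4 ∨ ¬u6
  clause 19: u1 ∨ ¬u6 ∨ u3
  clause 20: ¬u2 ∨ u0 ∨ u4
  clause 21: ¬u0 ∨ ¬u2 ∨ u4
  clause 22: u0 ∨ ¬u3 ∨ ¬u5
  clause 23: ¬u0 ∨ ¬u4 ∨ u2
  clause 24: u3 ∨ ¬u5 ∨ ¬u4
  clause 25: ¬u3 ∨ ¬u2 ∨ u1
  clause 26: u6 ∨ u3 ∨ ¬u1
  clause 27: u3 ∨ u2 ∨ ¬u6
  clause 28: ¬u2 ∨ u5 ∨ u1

UNSATISFIABLE

Branch on u4: set u4 = True.
Branch on u2: set u2 = True.
Branch on u1: set u1 = True.
(u3) alone gives u3 = True.
(u5) alone gives u5 = True.
(u6) alone gives u6 = True.
(¬u0) alone gives u0 = False.
But (u0) is also a unit clause — contradiction.
So u1 must be the other value — set u1 = False.
(u0) alone gives u0 = True.
But (¬u0) is also a unit clause — contradiction.
Neither u1 = True nor u1 = False works.
So u2 must be the other value — set u2 = False.
(u3) alone gives u3 = True.
(¬u0) alone gives u0 = False.
(u1) alone gives u1 = True.
(u5) alone gives u5 = True.
But (¬u5) is also a unit clause — contradiction.
Neither u2 = True nor u2 = False works.
So u4 must be the other value — set u4 = False.
Branch on u5: set u5 = False.
(u1) alone gives u1 = True.
(¬u3) alone gives u3 = False.
(u6) alone gives u6 = True.
(¬u2) alone gives u2 = False.
But (u2) is also a unit clause — contradiction.
So u5 must be the other value — set u5 = True.
(u2) alone gives u2 = True.
(u0) alone gives u0 = True.
But (¬u0) is also a unit clause — contradiction.
Neither u5 = True nor u5 = False works.
Neither u4 = True nor u4 = False works.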